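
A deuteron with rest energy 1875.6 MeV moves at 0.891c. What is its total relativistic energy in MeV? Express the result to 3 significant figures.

γ = 1/√(1 − β²) = 1/√(1 − 0.793881) = 1/√0.206119 = 1/0.454003 = 2.2026.
Total energy: E = γmc² = 2.2026 × 1875.6 MeV = 4130 MeV.

4130 MeV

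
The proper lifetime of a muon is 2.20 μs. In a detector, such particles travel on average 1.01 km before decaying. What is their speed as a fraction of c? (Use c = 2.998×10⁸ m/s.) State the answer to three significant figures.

0.837c

Let x = d/(cτ) = 1010 m / (2.998×10⁸ m/s × 2.200×10^-6 s) = 1.5313. Since d = βγcτ, x = βγ = β/√(1−β²).
Solving: β² = x²/(1+x²) = 2.34488/3.34488 = 0.701036, so β = 0.837.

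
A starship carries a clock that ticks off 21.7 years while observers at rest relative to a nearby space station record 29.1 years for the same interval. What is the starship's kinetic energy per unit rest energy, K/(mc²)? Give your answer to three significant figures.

γ = Δt/Δτ = 29.1/21.7 = 1.34101.
Since K = (γ−1)mc², K/(mc²) = 1.34101 − 1 = 0.341.

0.341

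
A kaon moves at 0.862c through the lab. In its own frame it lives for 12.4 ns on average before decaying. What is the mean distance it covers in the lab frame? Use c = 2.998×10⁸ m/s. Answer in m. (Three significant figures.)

6.32 m

γ = 1/√(1 − β²) = 1/√(1 − 0.743044) = 1/√0.256956 = 1/0.506908 = 1.9727.
Lab-frame lifetime: Δt = γτ = 1.9727 × 12.4 ns = 24.461 ns.
Distance: d = vΔt = 0.862 × 2.998×10⁸ m/s × 2.4461×10^-8 s = 6.32 m.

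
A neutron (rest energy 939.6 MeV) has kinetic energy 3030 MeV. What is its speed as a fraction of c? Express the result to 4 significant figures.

γ = 1 + K/(mc²) = 1 + 3030/939.6 = 4.2248.
β = √(1 − 1/γ²) = √(1 − 0.0560258) = √0.9439742 = 0.9716.

0.9716c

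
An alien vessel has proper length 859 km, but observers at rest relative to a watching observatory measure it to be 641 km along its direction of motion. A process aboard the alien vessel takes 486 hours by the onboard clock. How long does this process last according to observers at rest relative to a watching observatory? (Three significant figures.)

γ = L₀/L = 859/641 = 1.34009.
The same γ dilates the second interval: 1.34009 × 486 hours = 651 hours.

651 hours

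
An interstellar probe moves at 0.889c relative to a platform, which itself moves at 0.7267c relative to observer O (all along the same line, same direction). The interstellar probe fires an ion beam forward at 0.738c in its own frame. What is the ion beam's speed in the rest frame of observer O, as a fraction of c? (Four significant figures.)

0.9972c

First combine the ion beam and interstellar probe (S''→S'): u₁ = (0.738 + 0.889)/(1 + 0.738×0.889) = 1.627/1.656082 = 0.98244.
Then combine with the platform (S'→S): u = (0.98244 + 0.7267)/(1 + 0.98244×0.7267) = 1.70914/1.713939148 = 0.9972.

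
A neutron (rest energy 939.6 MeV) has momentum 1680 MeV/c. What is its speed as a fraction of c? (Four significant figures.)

pc/(mc²) = 1680/939.6 = 1.788 = βγ = β/√(1−β²).
So β² = x²/(1 + x²) with x = 1.788: x² = 3.19694, β² = 3.19694/4.19694 = 0.761731, β = 0.8728.

0.8728c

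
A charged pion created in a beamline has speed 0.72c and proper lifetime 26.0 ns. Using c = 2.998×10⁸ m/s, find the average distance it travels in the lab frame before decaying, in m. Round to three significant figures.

γ = 1/√(1 − β²) = 1/√(1 − 0.5184) = 1/√0.4816 = 1/0.693974 = 1.441.
Lab-frame lifetime: Δt = γτ = 1.441 × 26.0 ns = 37.466 ns.
Distance: d = vΔt = 0.72 × 2.998×10⁸ m/s × 3.7466×10^-8 s = 8.09 m.

8.09 m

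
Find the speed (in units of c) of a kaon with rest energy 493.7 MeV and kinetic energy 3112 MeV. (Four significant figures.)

0.9906c

γ = 1 + K/(mc²) = 1 + 3112/493.7 = 7.3034.
β = √(1 − 1/γ²) = √(1 − 0.0187478) = √0.9812522 = 0.9906.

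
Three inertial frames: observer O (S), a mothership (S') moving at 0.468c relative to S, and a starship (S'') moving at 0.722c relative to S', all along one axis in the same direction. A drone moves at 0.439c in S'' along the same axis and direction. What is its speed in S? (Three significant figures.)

0.955c

Compose velocities in two stages. Stage 1 (into S'): u₁ = (0.439+0.722)/(1+0.439×0.722) = 0.88158.
Stage 2 (into S): u = (0.88158+0.468)/(1+0.88158×0.468) = 0.9554, so the speed is 0.955c.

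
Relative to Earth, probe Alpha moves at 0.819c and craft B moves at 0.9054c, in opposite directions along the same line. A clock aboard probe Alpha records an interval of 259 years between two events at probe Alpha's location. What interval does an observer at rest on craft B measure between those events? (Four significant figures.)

1852 years

The velocity of probe Alpha relative to craft B is (0.819 + 0.9054)c / (1 + 0.819×0.9054) = 0.99017c; relative speed 0.99017c.
γ for this relative speed: γ = 1/√(1 − 0.980437) = 7.1496.
The clock on probe Alpha records proper time, so craft B measures Δt = γΔτ = 7.1496 × 259 = 1852 years.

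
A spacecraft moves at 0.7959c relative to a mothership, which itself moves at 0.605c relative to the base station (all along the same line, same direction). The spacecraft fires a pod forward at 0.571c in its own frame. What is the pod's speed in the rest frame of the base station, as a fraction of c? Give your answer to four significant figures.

Apply u = (u'+v)/(1+u'v) twice. Pod in the mothership frame: (0.571+0.7959)/(1+0.571·0.7959) = 1.3669/1.4544589 = 0.9398c.
That velocity, transformed to the rest frame of the base station: (0.9398+0.605)/(1+0.9398·0.605) = 1.5448/1.568579 = 0.98484c.

0.9848c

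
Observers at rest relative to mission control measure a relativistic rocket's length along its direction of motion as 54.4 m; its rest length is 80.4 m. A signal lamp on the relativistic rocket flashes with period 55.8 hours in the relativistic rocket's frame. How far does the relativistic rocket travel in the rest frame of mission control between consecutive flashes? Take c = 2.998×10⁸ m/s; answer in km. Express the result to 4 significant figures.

6.554×10^10 km

From L = L₀/γ: γ = 80.4/54.4 = 1.47794.
β = √(1 − 1/γ²) = 0.73633. Lab-frame period = γτ = 1.47794×55.8 hours = 82.469 hours. Distance = βc × γτ = 0.73633 × 2.998×10⁸ m/s × 296888.4 s = 6.5539×10^13 m = 6.554×10^10 km.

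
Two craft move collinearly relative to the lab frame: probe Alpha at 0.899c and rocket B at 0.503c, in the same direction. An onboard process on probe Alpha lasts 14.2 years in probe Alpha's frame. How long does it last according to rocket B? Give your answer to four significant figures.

The velocity of probe Alpha relative to rocket B is (0.899 − 0.503)c / (1 − 0.899×0.503) = 0.72289c; relative speed 0.72289c.
At |u| = 0.72289c, γ = (1 − 0.52257)^(−1/2) = 1.4473.
The clock on probe Alpha records proper time, so rocket B measures Δt = γΔτ = 1.4473 × 14.2 = 20.55 years.

20.55 years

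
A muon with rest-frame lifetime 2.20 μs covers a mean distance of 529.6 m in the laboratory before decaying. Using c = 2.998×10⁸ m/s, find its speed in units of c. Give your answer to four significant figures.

Let x = d/(cτ) = 529.6 m / (2.998×10⁸ m/s × 2.200×10^-6 s) = 0.80296. Since d = βγcτ, x = βγ = β/√(1−β²).
Solving: β² = x²/(1+x²) = 0.644745/1.644745 = 0.392003, so β = 0.6261.

0.6261c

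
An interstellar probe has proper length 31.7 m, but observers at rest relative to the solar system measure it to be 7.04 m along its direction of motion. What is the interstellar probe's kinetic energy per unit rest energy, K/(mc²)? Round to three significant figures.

3.50

Length contraction gives γ = L₀/L = 31.7/7.04 = 4.50284.
Since K = (γ−1)mc², K/(mc²) = 4.50284 − 1 = 3.50.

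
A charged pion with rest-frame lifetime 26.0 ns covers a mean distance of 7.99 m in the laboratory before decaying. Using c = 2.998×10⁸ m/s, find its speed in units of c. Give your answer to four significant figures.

Let x = d/(cτ) = 7.990 m / (2.998×10⁸ m/s × 2.600×10^-8 s) = 1.025. Since d = βγcτ, x = βγ = β/√(1−β²).
Solving: β² = x²/(1+x²) = 1.05062/2.05062 = 0.512343, so β = 0.7158.

0.7158c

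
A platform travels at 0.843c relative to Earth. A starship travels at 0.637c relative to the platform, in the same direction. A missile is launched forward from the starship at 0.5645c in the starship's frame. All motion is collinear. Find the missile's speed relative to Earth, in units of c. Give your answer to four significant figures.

0.9895c

First combine the missile and starship (S''→S'): u₁ = (0.5645 + 0.637)/(1 + 0.5645×0.637) = 1.2015/1.3595865 = 0.88372.
Then combine with the platform (S'→S): u = (0.88372 + 0.843)/(1 + 0.88372×0.843) = 1.72672/1.74497596 = 0.98954.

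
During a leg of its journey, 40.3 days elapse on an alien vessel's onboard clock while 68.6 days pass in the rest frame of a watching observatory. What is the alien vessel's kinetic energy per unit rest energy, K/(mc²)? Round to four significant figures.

0.7022

The time-dilation ratio gives γ = 68.6/40.3 = 1.70223.
K/(mc²) = γ − 1 = 1.70223 − 1 = 0.7022.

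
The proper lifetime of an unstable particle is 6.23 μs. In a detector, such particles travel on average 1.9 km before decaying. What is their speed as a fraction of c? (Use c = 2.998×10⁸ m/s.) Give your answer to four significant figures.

0.7131c

Let x = d/(cτ) = 1900 m / (2.998×10⁸ m/s × 6.230×10^-6 s) = 1.0173. Since d = βγcτ, x = βγ = β/√(1−β²).
Solving: β² = x²/(1+x²) = 1.0349/2.0349 = 0.508575, so β = 0.7131.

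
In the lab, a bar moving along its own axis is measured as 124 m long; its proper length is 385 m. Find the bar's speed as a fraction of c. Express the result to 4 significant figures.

0.9467c

Length contraction gives γ = L₀/L = 385/124 = 3.1048.
β = √(1 − 1/γ²) = √0.896263 = 0.9467.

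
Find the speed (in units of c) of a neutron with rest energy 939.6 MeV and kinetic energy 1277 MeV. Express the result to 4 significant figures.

γ = 1 + K/(mc²) = 1 + 1277/939.6 = 2.3591.
β = √(1 − 1/γ²) = √(1 − 0.179683) = √0.820317 = 0.9057.

0.9057c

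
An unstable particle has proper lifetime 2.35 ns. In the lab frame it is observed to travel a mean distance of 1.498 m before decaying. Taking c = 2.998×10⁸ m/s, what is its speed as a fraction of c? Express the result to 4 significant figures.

0.9049c

Let x = d/(cτ) = 1.498 m / (2.998×10⁸ m/s × 2.350×10^-9 s) = 2.1262. Since d = βγcτ, x = βγ = β/√(1−β²).
Solving: β² = x²/(1+x²) = 4.52073/5.52073 = 0.818865, so β = 0.9049.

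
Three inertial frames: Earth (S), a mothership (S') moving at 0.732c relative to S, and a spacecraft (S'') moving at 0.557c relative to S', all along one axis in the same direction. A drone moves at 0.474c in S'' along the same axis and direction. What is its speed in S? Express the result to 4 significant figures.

Apply u = (u'+v)/(1+u'v) twice. Drone in the mothership frame: (0.474+0.557)/(1+0.474·0.557) = 1.031/1.264018 = 0.81565c.
That velocity, transformed to the rest frame of Earth: (0.81565+0.732)/(1+0.81565·0.732) = 1.54765/1.5970558 = 0.96906c.

0.9691c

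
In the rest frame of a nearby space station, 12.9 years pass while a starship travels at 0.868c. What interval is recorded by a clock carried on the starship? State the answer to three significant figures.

γ = 1/√(1 − β²) = 1/√(1 − 0.753424) = 1/√0.246576 = 1/0.496564 = 2.0138.
The moving clock records proper time: Δτ = Δt/γ = 12.9/2.0138 = 6.41 years.

6.41 years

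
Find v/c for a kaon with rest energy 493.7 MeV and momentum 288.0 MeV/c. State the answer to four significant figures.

0.5039

βγ = pc/(mc²) = 288.0/493.7 = 0.58335.
Since γ² = 1 + (βγ)² = 1.340297, γ = √1.340297 = 1.15771, and β = (βγ)/γ = 0.58335/1.15771 = 0.5039.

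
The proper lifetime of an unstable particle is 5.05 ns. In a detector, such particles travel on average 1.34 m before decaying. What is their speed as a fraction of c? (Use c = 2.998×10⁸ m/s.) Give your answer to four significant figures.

Lab distance = (lab lifetime)·v = γτ·βc, so βγ = d/(cτ) = 1.340/(2.998×10⁸ × 5.050×10^-9) = 0.88508.
With βγ = 0.88508: γ² = 1 + (βγ)² = 1.783367, and β = (βγ)/γ = 0.88508/1.33543 = 0.6628.

0.6628c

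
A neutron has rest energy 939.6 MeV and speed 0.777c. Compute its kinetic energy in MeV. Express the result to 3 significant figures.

553 MeV

Lorentz factor: γ = (1 − 0.603729)^(−1/2) = 1.58856.
Kinetic energy: K = (γ − 1)mc² = (1.58856 − 1) × 939.6 MeV = 0.58856 × 939.6 = 553 MeV.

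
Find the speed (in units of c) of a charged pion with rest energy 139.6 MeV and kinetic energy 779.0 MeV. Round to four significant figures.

γ = 1 + K/(mc²) = 1 + 779.0/139.6 = 6.5802.
β = √(1 − 1/γ²) = √(1 − 0.0230952) = √0.9769048 = 0.9884.

0.9884c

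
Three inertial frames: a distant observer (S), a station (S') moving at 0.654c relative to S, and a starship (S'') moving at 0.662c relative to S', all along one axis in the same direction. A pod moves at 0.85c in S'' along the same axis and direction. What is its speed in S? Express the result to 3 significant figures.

First combine the pod and starship (S''→S'): u₁ = (0.85 + 0.662)/(1 + 0.85×0.662) = 1.512/1.5627 = 0.96756.
Then combine with the station (S'→S): u = (0.96756 + 0.654)/(1 + 0.96756×0.654) = 1.62156/1.63278424 = 0.99313.

0.993c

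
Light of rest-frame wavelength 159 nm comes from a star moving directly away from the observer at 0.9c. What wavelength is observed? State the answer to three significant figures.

693 nm

Relativistic Doppler for wavelength: λ_obs = λ_src · √((1+β)/(1−β)).
With β = 0.9: factor = √(1.9/0.1) = 4.3589.
λ_obs = 159 × 4.3589 = 693 nm.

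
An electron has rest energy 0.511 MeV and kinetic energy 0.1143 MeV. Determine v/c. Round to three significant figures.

K = (γ−1)mc², so γ = 1 + 0.1143/0.511 = 1.2237.
Then v/c = √(1 − γ⁻²) = √(1 − 0.667806) = √0.332194 = 0.576.

0.576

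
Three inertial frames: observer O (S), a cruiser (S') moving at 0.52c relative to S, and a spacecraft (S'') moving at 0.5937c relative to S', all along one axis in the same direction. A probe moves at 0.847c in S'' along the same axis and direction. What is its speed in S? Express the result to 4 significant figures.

0.9868c

Compose velocities in two stages. Stage 1 (into S'): u₁ = (0.847+0.5937)/(1+0.847×0.5937) = 0.95864.
Stage 2 (into S): u = (0.95864+0.52)/(1+0.95864×0.52) = 0.98675, so the speed is 0.9868c.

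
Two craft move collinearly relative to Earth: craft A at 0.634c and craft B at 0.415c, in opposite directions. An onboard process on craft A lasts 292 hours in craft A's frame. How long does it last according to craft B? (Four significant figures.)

524.2 hours

The velocity of craft A relative to craft B is (0.634 + 0.415)c / (1 + 0.634×0.415) = 0.83049c; relative speed 0.83049c.
At |u| = 0.83049c, γ = (1 − 0.689714)^(−1/2) = 1.7952.
Craft A's interval is proper; time dilation gives Δt_B = γΔτ = 1.7952 × 292 hours = 524.2 hours.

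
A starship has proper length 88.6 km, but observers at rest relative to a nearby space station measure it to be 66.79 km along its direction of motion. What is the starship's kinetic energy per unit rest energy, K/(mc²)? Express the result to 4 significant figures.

From L = L₀/γ: γ = 88.6/66.79 = 1.32655.
Since K = (γ−1)mc², K/(mc²) = 1.32655 − 1 = 0.3265.

0.3265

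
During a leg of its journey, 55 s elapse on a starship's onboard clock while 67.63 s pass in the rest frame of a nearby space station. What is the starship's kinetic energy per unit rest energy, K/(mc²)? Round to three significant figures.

0.230

From Δt = γΔτ: γ = 67.63/55 = 1.22964.
K/(mc²) = γ − 1 = 1.22964 − 1 = 0.230.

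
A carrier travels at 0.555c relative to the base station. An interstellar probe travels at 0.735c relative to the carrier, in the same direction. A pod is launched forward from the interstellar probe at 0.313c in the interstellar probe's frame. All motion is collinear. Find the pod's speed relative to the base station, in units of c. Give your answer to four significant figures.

First combine the pod and interstellar probe (S''→S'): u₁ = (0.313 + 0.735)/(1 + 0.313×0.735) = 1.048/1.230055 = 0.85199.
Then combine with the carrier (S'→S): u = (0.85199 + 0.555)/(1 + 0.85199×0.555) = 1.40699/1.47285445 = 0.95528.

0.9553c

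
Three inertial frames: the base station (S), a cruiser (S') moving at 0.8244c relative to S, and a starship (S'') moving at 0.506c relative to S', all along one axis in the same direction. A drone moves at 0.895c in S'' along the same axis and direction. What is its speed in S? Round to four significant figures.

0.9965c

Apply u = (u'+v)/(1+u'v) twice. Drone in the cruiser frame: (0.895+0.506)/(1+0.895·0.506) = 1.401/1.45287 = 0.9643c.
That velocity, transformed to the rest frame of the base station: (0.9643+0.8244)/(1+0.9643·0.8244) = 1.7887/1.79496892 = 0.99651c.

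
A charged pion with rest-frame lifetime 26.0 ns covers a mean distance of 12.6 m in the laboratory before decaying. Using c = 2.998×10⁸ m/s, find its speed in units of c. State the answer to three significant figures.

0.850c

Let x = d/(cτ) = 12.60 m / (2.998×10⁸ m/s × 2.600×10^-8 s) = 1.6165. Since d = βγcτ, x = βγ = β/√(1−β²).
Solving: β² = x²/(1+x²) = 2.61307/3.61307 = 0.723227, so β = 0.850.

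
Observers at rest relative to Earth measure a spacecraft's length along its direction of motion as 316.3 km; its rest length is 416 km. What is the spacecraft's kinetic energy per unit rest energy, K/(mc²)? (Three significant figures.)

γ = L₀/L = 416/316.3 = 1.31521.
Since K = (γ−1)mc², K/(mc²) = 1.31521 − 1 = 0.315.

0.315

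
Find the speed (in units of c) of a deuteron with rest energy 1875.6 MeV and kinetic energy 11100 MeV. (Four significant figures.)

0.9895c

K = (γ−1)mc², so γ = 1 + 11100/1875.6 = 6.9181.
Then v/c = √(1 − γ⁻²) = √(1 − 0.0208942) = √0.9791058 = 0.9895.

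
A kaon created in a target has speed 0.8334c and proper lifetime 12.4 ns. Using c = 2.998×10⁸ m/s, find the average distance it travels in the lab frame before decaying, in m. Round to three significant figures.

5.61 m

γ = 1/√(1 − β²) = 1/√(1 − 0.69455556) = 1/√0.30544444 = 1/0.55267 = 1.8094.
Lab-frame lifetime: Δt = γτ = 1.8094 × 12.4 ns = 22.437 ns.
Distance: d = vΔt = 0.8334 × 2.998×10⁸ m/s × 2.2437×10^-8 s = 5.61 m.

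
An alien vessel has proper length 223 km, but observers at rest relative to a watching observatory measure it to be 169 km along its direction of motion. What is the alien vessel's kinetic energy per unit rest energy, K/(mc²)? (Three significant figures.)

γ = L₀/L = 223/169 = 1.31953.
Since K = (γ−1)mc², K/(mc²) = 1.31953 − 1 = 0.320.

0.320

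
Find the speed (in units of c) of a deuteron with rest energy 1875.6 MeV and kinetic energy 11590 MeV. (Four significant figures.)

γ = 1 + K/(mc²) = 1 + 11590/1875.6 = 7.1794.
β = √(1 − 1/γ²) = √(1 − 0.019401) = √0.980599 = 0.9903.

0.9903c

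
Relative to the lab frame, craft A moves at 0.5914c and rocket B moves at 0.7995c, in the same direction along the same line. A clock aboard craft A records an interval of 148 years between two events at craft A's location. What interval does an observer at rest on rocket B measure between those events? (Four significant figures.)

161.1 years

The velocity of craft A relative to rocket B is (0.5914 − 0.7995)c / (1 − 0.5914×0.7995) = −0.39475c; relative speed 0.39475c.
γ for this relative speed: γ = 1/√(1 − 0.155828) = 1.0884.
Craft A's interval is proper; time dilation gives Δt_B = γΔτ = 1.0884 × 148 years = 161.1 years.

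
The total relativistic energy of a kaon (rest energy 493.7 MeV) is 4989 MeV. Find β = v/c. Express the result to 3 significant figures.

γ = E/(mc²) = 4989/493.7 = 10.105.
β = √(1 − 1/γ²) = √(1 − 0.00979326) = √0.99020674 = 0.995.

0.995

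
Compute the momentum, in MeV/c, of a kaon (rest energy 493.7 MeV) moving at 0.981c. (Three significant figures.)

γ = 1/√(1 − β²) = 1/√(1 − 0.962361) = 1/√0.037639 = 1/0.194008 = 5.1544.
Momentum: p = γβ·mc = 5.1544 × 0.981 × 493.7 MeV/c = 2500 MeV/c.

2500 MeV/c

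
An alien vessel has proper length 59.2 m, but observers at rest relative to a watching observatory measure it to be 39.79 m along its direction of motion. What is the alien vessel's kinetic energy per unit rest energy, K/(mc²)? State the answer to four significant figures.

0.4878

γ = L₀/L = 59.2/39.79 = 1.48781.
K/(mc²) = γ − 1 = 1.48781 − 1 = 0.4878.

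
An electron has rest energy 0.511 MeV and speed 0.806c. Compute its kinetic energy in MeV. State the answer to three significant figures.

γ = 1/√(1 − β²) = 1/√(1 − 0.649636) = 1/√0.350364 = 1/0.591916 = 1.68943.
Kinetic energy: K = (γ − 1)mc² = (1.68943 − 1) × 0.511 MeV = 0.68943 × 0.511 = 0.352 MeV.

0.352 MeV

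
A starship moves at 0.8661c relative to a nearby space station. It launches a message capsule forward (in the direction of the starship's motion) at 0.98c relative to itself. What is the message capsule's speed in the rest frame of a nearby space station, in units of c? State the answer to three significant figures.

0.999c

Relativistic velocity addition: u = (u' + v)/(1 + u'v/c²), with u' = 0.98c and v = 0.8661c.
Numerator: 0.98 + 0.8661 = 1.8461. Denominator: 1 + (0.98)(0.8661) = 1.848778.
u = 1.8461/1.848778 = 0.99855, so the speed is 0.999c.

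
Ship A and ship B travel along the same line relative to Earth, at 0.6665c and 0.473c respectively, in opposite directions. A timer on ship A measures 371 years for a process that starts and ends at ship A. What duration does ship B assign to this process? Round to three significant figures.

743 years

Transform ship A's velocity into ship B's frame: (0.6665 + 0.473)/(1 + 0.6665·0.473) = 1.1395/1.3152545, so the relative speed is 0.86637c.
γ for this relative speed: γ = 1/√(1 − 0.750597) = 2.0024.
Ship A's interval is proper; time dilation gives Δt_B = γΔτ = 2.0024 × 371 years = 743 years.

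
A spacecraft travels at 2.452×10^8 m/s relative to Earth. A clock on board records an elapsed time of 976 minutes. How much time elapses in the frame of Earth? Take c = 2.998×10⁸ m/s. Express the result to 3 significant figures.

1700 minutes

β = v/c = (2.452×10^8 m/s)/(2.998×10⁸ m/s) = 0.817879.
β² = 0.6689261, so γ = 1/√0.3310739 = 1.738.
The onboard clock measures proper time, so the interval in the rest frame of Earth is dilated: Δt = γ·Δτ = 1.738 × 976 minutes = 1700 minutes.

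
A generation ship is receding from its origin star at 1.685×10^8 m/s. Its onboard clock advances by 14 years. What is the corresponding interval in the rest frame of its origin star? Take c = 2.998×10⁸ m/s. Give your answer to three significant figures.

16.9 years

β = v/c = (1.685×10^8 m/s)/(2.998×10⁸ m/s) = 0.562041.
With β = 0.562041, γ = 1/√(1 − 0.562041²) = 1/√0.6841099 = 1.209.
Time dilation: Δt = γ·Δτ = 1.209 × 14 = 16.9 years.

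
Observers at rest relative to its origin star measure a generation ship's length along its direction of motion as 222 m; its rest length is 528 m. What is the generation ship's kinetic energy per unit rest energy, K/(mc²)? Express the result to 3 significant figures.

γ = L₀/L = 528/222 = 2.37838.
Since K = (γ−1)mc², K/(mc²) = 2.37838 − 1 = 1.38.

1.38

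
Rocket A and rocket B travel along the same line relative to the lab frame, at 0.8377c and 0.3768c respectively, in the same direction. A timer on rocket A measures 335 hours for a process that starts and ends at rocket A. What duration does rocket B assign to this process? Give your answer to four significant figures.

Speed of rocket A in rocket B's frame: u = (v_A − v_B)/(1 − v_A v_B/c²) = (0.8377 − 0.3768)/(1 − 0.8377×0.3768) = 0.4609/0.68435464 = 0.67348; |u| = 0.67348c.
At |u| = 0.67348c, γ = (1 − 0.453575)^(−1/2) = 1.3528.
Rocket A's interval is proper; time dilation gives Δt_B = γΔτ = 1.3528 × 335 hours = 453.2 hours.

453.2 hours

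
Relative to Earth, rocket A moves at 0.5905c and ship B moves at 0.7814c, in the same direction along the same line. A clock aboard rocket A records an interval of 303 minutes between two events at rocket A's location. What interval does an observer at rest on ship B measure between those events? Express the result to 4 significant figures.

324.0 minutes

Transform rocket A's velocity into ship B's frame: (0.5905 − 0.7814)/(1 − 0.5905·0.7814) = −0.1909/0.5385833, so the relative speed is 0.35445c.
At |u| = 0.35445c, γ = (1 − 0.125635)^(−1/2) = 1.0694.
The clock on rocket A records proper time, so ship B measures Δt = γΔτ = 1.0694 × 303 = 324.0 minutes.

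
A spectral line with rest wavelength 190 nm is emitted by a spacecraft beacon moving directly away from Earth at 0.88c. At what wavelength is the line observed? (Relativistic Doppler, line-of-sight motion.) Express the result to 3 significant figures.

752 nm

Relativistic Doppler for wavelength: λ_obs = λ_src · √((1+β)/(1−β)).
With β = 0.88: factor = √(1.88/0.12) = 3.9581.
λ_obs = 190 × 3.9581 = 752 nm.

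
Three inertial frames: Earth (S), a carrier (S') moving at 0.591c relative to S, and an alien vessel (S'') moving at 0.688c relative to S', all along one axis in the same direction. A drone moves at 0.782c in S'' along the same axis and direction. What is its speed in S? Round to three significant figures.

0.988c

First combine the drone and alien vessel (S''→S'): u₁ = (0.782 + 0.688)/(1 + 0.782×0.688) = 1.47/1.538016 = 0.95578.
Then combine with the carrier (S'→S): u = (0.95578 + 0.591)/(1 + 0.95578×0.591) = 1.54678/1.56486598 = 0.98844.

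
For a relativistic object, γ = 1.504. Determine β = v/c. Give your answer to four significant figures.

0.7469

β = √(1 − 1/γ²) = √(1 − 1/2.262016) = √0.557916 = 0.7469.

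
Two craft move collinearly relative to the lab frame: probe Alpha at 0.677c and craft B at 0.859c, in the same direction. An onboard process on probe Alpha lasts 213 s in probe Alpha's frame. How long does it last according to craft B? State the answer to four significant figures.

236.5 s

The velocity of probe Alpha relative to craft B is (0.677 − 0.859)c / (1 − 0.677×0.859) = −0.43493c; relative speed 0.43493c.
At |u| = 0.43493c, γ = (1 − 0.189164)^(−1/2) = 1.1105.
Probe Alpha's interval is proper; time dilation gives Δt_B = γΔτ = 1.1105 × 213 s = 236.5 s.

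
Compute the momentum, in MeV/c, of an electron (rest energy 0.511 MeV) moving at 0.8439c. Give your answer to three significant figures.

0.804 MeV/c

γ = 1/√(1 − β²) = 1/√(1 − 0.71216721) = 1/√0.28783279 = 1/0.536501 = 1.8639.
Momentum: p = γβ·mc = 1.8639 × 0.8439 × 0.511 MeV/c = 0.804 MeV/c.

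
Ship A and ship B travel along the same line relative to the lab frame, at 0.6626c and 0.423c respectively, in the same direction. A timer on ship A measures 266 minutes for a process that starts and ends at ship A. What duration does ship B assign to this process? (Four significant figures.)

282.1 minutes

Speed of ship A in ship B's frame: u = (v_A − v_B)/(1 − v_A v_B/c²) = (0.6626 − 0.423)/(1 − 0.6626×0.423) = 0.2396/0.7197202 = 0.33291; |u| = 0.33291c.
At |u| = 0.33291c, γ = (1 − 0.110829)^(−1/2) = 1.0605.
Ship A's interval is proper; time dilation gives Δt_B = γΔτ = 1.0605 × 266 minutes = 282.1 minutes.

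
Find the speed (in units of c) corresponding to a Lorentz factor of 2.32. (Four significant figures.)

β = √(1 − 1/γ²) = √(1 − 1/5.3824) = √0.814209 = 0.9023.

0.9023c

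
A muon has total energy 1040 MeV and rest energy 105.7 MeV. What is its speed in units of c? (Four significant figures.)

0.9948c

γ = E/(mc²) = 1040/105.7 = 9.8392.
β = √(1 − 1/γ²) = √(1 − 0.0103295) = √0.9896705 = 0.9948.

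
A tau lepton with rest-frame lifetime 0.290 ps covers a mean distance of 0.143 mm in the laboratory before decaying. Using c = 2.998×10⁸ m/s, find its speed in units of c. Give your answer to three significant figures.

0.854c

d = βγcτ ⇒ βγ = d/(cτ) = 1.430×10^-4 m / (8.6942×10^-5 m) = 1.6448.
β = (βγ)/√(1+(βγ)²) = 1.6448/√3.70537 = 0.854.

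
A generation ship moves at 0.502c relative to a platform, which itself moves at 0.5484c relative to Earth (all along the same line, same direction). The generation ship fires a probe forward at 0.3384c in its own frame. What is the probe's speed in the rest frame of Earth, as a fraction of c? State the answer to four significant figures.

Apply u = (u'+v)/(1+u'v) twice. Probe in the platform frame: (0.3384+0.502)/(1+0.3384·0.502) = 0.8404/1.1698768 = 0.71837c.
That velocity, transformed to the rest frame of Earth: (0.71837+0.5484)/(1+0.71837·0.5484) = 1.26677/1.393954108 = 0.90876c.

0.9088c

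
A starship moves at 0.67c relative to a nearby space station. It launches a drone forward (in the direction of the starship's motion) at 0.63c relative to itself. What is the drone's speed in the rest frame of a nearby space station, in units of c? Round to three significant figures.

In units of c, u = (u' + v)/(1 + u'v) with u' = 0.63 and v = 0.67.
Numerator: 0.63 + 0.67 = 1.3. Denominator: 1 + (0.63)(0.67) = 1.4221.
u = 1.3/1.4221 = 0.91414, so the speed is 0.914c.

0.914c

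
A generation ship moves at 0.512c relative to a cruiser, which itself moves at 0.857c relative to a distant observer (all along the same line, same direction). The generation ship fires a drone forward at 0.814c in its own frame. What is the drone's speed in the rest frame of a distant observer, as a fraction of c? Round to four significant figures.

Apply u = (u'+v)/(1+u'v) twice. Drone in the cruiser frame: (0.814+0.512)/(1+0.814·0.512) = 1.326/1.416768 = 0.93593c.
That velocity, transformed to the rest frame of a distant observer: (0.93593+0.857)/(1+0.93593·0.857) = 1.79293/1.80209201 = 0.99492c.

0.9949c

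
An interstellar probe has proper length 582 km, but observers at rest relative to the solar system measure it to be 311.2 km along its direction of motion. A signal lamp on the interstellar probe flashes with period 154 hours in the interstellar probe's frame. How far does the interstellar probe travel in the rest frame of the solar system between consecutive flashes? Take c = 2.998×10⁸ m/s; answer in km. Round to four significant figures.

2.627×10^11 km

γ = L₀/L = 582/311.2 = 1.87018.
β = √(1 − 1/γ²) = 0.84504. Lab-frame period = γτ = 1.87018×154 hours = 288.01 hours. Distance = βc × γτ = 0.84504 × 2.998×10⁸ m/s × 1036836 s = 2.6268×10^14 m = 2.627×10^11 km.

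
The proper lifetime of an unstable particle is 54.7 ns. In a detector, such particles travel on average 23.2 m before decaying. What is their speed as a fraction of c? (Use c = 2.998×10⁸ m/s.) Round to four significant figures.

Let x = d/(cτ) = 23.20 m / (2.998×10⁸ m/s × 5.470×10^-8 s) = 1.4147. Since d = βγcτ, x = βγ = β/√(1−β²).
Solving: β² = x²/(1+x²) = 2.00138/3.00138 = 0.66682, so β = 0.8166.

0.8166c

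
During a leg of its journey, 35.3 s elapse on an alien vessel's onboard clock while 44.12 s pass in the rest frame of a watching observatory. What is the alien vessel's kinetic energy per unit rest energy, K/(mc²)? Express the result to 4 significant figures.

γ = Δt/Δτ = 44.12/35.3 = 1.24986.
Since K = (γ−1)mc², K/(mc²) = 1.24986 − 1 = 0.2499.

0.2499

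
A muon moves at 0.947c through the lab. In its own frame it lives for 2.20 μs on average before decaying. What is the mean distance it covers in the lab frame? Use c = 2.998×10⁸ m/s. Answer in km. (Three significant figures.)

1.94 km

γ = 1/√(1 − β²) = 1/√(1 − 0.896809) = 1/√0.103191 = 1/0.321234 = 3.113.
Lab-frame lifetime: Δt = γτ = 3.113 × 2.20 μs = 6.8486 μs.
Distance: d = vΔt = 0.947 × 2.998×10⁸ m/s × 6.8486×10^-6 s = 1940 m = 1.94 km.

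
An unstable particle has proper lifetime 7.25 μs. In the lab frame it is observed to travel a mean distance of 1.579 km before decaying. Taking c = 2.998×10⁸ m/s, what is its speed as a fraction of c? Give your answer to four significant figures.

0.5877c

d = βγcτ ⇒ βγ = d/(cτ) = 1579 m / (2173.55 m) = 0.72646.
β = (βγ)/√(1+(βγ)²) = 0.72646/√1.527744 = 0.5877.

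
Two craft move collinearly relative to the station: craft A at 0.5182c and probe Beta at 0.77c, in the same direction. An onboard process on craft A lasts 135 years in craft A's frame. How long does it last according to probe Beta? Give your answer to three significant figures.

Speed of craft A in probe Beta's frame: u = (v_A − v_B)/(1 − v_A v_B/c²) = (0.5182 − 0.77)/(1 − 0.5182×0.77) = −0.2518/0.600986 = −0.41898; |u| = 0.41898c.
At |u| = 0.41898c, γ = (1 − 0.175544)^(−1/2) = 1.1013.
Craft A's interval is proper; time dilation gives Δt_B = γΔτ = 1.1013 × 135 years = 149 years.

149 years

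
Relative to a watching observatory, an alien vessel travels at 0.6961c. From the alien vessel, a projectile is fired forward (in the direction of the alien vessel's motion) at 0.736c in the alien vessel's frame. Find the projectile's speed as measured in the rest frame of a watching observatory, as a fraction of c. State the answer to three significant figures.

Relativistic velocity addition: u = (u' + v)/(1 + u'v/c²), with u' = 0.736c and v = 0.6961c.
Numerator: 0.736 + 0.6961 = 1.4321. Denominator: 1 + (0.736)(0.6961) = 1.5123296.
u = 1.4321/1.5123296 = 0.94695, so the speed is 0.947c.

0.947c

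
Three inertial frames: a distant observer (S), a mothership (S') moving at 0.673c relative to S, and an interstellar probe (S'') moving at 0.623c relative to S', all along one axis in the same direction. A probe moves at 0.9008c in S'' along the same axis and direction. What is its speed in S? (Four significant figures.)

0.9953c

Apply u = (u'+v)/(1+u'v) twice. Probe in the mothership frame: (0.9008+0.623)/(1+0.9008·0.623) = 1.5238/1.5611984 = 0.97605c.
That velocity, transformed to the rest frame of a distant observer: (0.97605+0.673)/(1+0.97605·0.673) = 1.64905/1.65688165 = 0.99527c.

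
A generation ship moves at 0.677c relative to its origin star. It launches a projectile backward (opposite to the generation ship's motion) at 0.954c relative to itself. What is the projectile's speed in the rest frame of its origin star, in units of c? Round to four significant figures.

Relativistic velocity addition: u = (u' + v)/(1 + u'v/c²), with u' = −0.954c and v = 0.677c.
Numerator: −0.954 + 0.677 = −0.277. Denominator: 1 + (−0.954)(0.677) = 0.354142.
u = −0.277/0.354142 = −0.78217, so the speed is 0.7822c.

0.7822c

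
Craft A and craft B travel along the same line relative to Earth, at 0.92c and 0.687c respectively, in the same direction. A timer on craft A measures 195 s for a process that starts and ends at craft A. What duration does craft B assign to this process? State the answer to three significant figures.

252 s

The velocity of craft A relative to craft B is (0.92 − 0.687)c / (1 − 0.92×0.687) = 0.63322c; relative speed 0.63322c.
γ for this relative speed: γ = 1/√(1 − 0.400968) = 1.292.
The clock on craft A records proper time, so craft B measures Δt = γΔτ = 1.292 × 195 = 252 s.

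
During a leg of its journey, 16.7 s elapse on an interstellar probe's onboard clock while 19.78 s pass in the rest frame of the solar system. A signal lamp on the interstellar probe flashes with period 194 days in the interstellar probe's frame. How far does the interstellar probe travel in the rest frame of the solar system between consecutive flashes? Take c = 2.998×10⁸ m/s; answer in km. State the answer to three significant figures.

3.19×10^12 km

γ = Δt/Δτ = 19.78/16.7 = 1.18443.
β = √(1 − 1/γ²) = 0.53589. Lab-frame period = γτ = 1.18443×194 days = 229.78 days. Distance = βc × γτ = 0.53589 × 2.998×10⁸ m/s × 19852992 s = 3.1896×10^15 m = 3.19×10^12 km.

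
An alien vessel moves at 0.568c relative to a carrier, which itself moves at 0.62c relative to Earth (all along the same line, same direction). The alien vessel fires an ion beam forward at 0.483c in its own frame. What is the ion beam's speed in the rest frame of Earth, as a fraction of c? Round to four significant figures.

0.9559c

Apply u = (u'+v)/(1+u'v) twice. Ion beam in the carrier frame: (0.483+0.568)/(1+0.483·0.568) = 1.051/1.274344 = 0.82474c.
That velocity, transformed to the rest frame of Earth: (0.82474+0.62)/(1+0.82474·0.62) = 1.44474/1.5113388 = 0.95593c.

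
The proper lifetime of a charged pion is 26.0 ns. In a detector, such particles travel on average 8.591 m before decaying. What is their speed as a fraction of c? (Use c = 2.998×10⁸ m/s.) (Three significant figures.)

0.741c

Lab distance = (lab lifetime)·v = γτ·βc, so βγ = d/(cτ) = 8.591/(2.998×10⁸ × 2.600×10^-8) = 1.1021.
With βγ = 1.1021: γ² = 1 + (βγ)² = 2.21462, and β = (βγ)/γ = 1.1021/1.48816 = 0.741.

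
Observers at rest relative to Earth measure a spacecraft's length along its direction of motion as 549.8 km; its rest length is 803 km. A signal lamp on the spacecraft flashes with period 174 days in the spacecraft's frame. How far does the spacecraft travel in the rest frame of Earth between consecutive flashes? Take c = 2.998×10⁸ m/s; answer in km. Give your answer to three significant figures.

Length contraction gives γ = L₀/L = 803/549.8 = 1.46053.
β = √(1 − 1/γ²) = 0.72884. Lab-frame period = γτ = 1.46053×174 days = 254.13 days. Distance = βc × γτ = 0.72884 × 2.998×10⁸ m/s × 21956832 s = 4.7977×10^15 m = 4.80×10^12 km.

4.80×10^12 km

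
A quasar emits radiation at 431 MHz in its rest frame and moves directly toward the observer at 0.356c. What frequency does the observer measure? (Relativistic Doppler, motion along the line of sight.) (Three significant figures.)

625 MHz

Relativistic Doppler (source moving toward): f_obs = f_src · √((1+β)/(1−β)).
With β = 0.356: factor = √(1.356/0.644) = 1.4511.
f_obs = 431 × 1.4511 = 625 MHz.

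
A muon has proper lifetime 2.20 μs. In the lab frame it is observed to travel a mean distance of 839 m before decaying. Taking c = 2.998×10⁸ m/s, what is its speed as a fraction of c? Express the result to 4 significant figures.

Lab distance = (lab lifetime)·v = γτ·βc, so βγ = d/(cτ) = 839.0/(2.998×10⁸ × 2.200×10^-6) = 1.2721.
With βγ = 1.2721: γ² = 1 + (βγ)² = 2.61824, and β = (βγ)/γ = 1.2721/1.6181 = 0.7862.

0.7862c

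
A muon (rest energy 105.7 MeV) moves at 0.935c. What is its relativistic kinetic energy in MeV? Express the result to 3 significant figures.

192 MeV

Lorentz factor: γ = (1 − 0.874225)^(−1/2) = 2.8197.
Kinetic energy: K = (γ − 1)mc² = (2.8197 − 1) × 105.7 MeV = 1.8197 × 105.7 = 192 MeV.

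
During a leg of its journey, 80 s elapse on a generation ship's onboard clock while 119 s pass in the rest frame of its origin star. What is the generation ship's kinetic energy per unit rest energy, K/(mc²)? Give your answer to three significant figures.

0.488

The time-dilation ratio gives γ = 119/80 = 1.4875.
Since K = (γ−1)mc², K/(mc²) = 1.4875 − 1 = 0.488.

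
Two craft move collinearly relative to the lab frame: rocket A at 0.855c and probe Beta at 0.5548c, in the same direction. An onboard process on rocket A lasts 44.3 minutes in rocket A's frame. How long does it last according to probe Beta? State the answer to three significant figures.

The velocity of rocket A relative to probe Beta is (0.855 − 0.5548)c / (1 − 0.855×0.5548) = 0.57111c; relative speed 0.57111c.
γ for this relative speed: γ = 1/√(1 − 0.326167) = 1.2182.
The clock on rocket A records proper time, so probe Beta measures Δt = γΔτ = 1.2182 × 44.3 = 54.0 minutes.

54.0 minutes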